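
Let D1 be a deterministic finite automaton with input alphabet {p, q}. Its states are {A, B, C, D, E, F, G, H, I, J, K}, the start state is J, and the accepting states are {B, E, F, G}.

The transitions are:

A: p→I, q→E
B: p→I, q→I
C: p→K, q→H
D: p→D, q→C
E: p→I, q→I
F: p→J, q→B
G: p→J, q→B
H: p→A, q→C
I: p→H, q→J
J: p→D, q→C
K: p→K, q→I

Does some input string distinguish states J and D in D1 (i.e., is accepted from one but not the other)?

First remove the unreachable states {B,F,G}; 8 states remain.
P0 = {E} | {A,C,D,H,I,J,K}.
On input q, block {A,C,D,H,I,J,K} splits into {C,D,H,I,J,K} and {A}.
On input p, block {C,D,H,I,J,K} splits into {C,D,I,J,K} and {H}.
Refine {C,D,I,J,K} on symbol p: members go to different blocks, giving {C,D,J,K} and {I}.
Refine {C,D,J,K} on symbol q: members go to different blocks, giving {D,J} and {C} and {K}.
The partition is now stable with 7 blocks: {E} | {D,J} | {A} | {H} | {I} | {C} | {K}.
J and D lie in the same block of the stable partition, so they are equivalent — no string distinguishes them.

No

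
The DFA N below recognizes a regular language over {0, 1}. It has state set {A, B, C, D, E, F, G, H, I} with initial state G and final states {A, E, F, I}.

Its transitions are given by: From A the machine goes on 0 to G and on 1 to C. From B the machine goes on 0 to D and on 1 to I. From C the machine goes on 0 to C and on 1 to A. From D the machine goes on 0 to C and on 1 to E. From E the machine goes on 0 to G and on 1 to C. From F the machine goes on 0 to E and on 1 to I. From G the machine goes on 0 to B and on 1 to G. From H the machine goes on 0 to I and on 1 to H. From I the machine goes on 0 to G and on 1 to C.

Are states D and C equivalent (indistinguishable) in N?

Yes

Reachable states from the start: {A,B,C,D,E,G,I}. Unreachable: {F,H} — drop them.
Initial partition by acceptance: {A,E,I} | {B,C,D,G}.
Refine {B,C,D,G} on symbol 1: members go to different blocks, giving {B,C,D} and {G}.
No further refinement is possible. Final partition (3 blocks): {A,E,I} | {B,C,D} | {G}.
D and C lie in the same block of the stable partition, so they are equivalent — no string distinguishes them.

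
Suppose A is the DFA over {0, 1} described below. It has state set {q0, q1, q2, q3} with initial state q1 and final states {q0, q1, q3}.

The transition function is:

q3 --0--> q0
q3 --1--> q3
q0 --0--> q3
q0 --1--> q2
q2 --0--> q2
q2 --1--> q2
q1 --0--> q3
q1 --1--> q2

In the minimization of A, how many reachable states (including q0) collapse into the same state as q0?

2

Start with accepting vs non-accepting: {q0,q1,q3} | {q2}.
On input 1, block {q0,q1,q3} splits into {q0,q1} and {q3}.
Stable partition: {q0,q1} | {q2} | {q3} — 3 equivalence classes.
State q0 belongs to the block {q0,q1}, which has 2 states.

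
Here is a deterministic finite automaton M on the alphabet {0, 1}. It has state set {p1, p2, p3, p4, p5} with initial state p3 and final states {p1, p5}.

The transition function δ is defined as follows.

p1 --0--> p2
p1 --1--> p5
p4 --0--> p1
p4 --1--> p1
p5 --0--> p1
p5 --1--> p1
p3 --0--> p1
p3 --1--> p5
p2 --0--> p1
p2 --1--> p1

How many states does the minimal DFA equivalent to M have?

4

Reachable states from the start: {p1,p2,p3,p5}. Unreachable: {p4} — drop them.
P0 = {p1,p5} | {p2,p3}.
On input 0, block {p1,p5} splits into {p1} and {p5}.
Split {p2,p3} by δ(·,1) → {p2} and {p3}.
Stable partition: {p1} | {p2} | {p5} | {p3} — 4 equivalence classes.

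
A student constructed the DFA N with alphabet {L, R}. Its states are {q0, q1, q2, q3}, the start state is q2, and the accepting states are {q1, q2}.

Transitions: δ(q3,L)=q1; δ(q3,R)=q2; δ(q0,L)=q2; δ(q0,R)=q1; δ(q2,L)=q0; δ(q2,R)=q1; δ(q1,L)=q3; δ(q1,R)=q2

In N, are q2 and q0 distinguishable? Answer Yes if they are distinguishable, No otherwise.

Yes

Every state is reachable, so we keep all 4.
P0 = {q1,q2} | {q0,q3}.
The partition is now stable with 2 blocks: {q1,q2} | {q0,q3}.
q2 and q0 end up in different blocks, so they are distinguishable. For instance, the string 'ε' is accepted from only q2.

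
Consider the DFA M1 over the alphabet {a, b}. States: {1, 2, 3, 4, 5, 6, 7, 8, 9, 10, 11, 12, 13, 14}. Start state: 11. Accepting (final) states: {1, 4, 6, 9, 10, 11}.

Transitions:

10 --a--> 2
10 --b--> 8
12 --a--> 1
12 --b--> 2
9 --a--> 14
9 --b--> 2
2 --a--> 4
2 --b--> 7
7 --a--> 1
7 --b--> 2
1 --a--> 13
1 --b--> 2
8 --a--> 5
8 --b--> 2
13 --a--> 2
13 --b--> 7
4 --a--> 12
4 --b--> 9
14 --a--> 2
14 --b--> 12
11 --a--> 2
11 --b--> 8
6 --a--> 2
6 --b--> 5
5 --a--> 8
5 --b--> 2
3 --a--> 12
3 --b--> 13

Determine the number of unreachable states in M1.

3

No path from 11 leads to 3, 6, 10; the other 11 states are all reachable.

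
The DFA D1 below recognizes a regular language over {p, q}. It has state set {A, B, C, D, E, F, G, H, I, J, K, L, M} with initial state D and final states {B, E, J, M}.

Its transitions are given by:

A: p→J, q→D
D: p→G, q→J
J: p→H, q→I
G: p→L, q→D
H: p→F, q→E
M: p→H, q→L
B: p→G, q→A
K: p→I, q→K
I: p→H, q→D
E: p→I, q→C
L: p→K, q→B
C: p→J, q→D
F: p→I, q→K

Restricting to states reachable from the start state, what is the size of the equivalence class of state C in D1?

First remove the unreachable states {M}; 12 states remain.
P0 = {B,E,J} | {A,C,D,F,G,H,I,K,L}.
Split {A,C,D,F,G,H,I,K,L} by δ(·,p) → {D,F,G,H,I,K,L} and {A,C}.
Split {B,E,J} by δ(·,q) → {B,E} and {J}.
Split {D,F,G,H,I,K,L} by δ(·,q) → {F,G,I,K} and {H,L} and {D}.
Split {F,G,I,K} by δ(·,p) → {F,K} and {G,I}.
The partition is now stable with 7 blocks: {B,E} | {F,K} | {A,C} | {J} | {H,L} | {D} | {G,I}.
The equivalence class containing C is {A,C}, of size 2.

2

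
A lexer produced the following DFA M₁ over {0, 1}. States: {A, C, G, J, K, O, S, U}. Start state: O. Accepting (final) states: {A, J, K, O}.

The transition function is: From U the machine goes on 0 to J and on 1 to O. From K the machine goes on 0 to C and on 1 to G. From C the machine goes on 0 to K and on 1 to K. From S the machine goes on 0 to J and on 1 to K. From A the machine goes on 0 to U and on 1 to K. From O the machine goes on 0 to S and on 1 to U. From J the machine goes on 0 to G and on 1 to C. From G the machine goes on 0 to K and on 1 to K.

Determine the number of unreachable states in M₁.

Starting at O and following transitions, the reachable set is {C, G, J, K, O, S, U}. That leaves A unreachable — 1 in total.

1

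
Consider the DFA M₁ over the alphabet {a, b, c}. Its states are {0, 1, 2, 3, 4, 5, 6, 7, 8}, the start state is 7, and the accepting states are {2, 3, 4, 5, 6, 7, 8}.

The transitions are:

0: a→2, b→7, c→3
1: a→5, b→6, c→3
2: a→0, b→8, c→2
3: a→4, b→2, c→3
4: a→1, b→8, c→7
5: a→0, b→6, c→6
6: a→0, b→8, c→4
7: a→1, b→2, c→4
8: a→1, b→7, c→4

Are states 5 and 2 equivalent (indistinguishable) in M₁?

Every state is reachable, so we keep all 9.
Start with accepting vs non-accepting: {2,3,4,5,6,7,8} | {0,1}.
Split {2,3,4,5,6,7,8} by δ(·,a) → {2,4,5,6,7,8} and {3}.
Stable partition: {2,4,5,6,7,8} | {0,1} | {3} — 3 equivalence classes.
5 and 2 lie in the same block of the stable partition, so they are equivalent — no string distinguishes them.

Yes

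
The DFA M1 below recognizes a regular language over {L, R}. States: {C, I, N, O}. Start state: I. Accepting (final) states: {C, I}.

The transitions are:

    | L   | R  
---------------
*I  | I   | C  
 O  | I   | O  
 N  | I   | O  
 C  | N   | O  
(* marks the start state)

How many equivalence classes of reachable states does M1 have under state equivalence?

Initial partition by acceptance: {C,I} | {N,O}.
Split {C,I} by δ(·,L) → {C} and {I}.
Stable partition: {C} | {N,O} | {I} — 3 equivalence classes.

3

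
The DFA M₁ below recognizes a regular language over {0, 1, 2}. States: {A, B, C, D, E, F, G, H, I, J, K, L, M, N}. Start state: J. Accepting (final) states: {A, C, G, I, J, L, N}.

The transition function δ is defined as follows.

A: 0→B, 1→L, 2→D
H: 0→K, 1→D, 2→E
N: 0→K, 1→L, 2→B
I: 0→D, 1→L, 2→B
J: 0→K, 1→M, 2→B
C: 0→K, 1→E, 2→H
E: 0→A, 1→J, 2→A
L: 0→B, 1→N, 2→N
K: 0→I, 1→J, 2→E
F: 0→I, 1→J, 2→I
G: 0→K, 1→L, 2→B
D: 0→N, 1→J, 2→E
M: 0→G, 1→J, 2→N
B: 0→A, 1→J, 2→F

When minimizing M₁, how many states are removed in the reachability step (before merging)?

2

No path from J leads to C, H; the other 12 states are all reachable.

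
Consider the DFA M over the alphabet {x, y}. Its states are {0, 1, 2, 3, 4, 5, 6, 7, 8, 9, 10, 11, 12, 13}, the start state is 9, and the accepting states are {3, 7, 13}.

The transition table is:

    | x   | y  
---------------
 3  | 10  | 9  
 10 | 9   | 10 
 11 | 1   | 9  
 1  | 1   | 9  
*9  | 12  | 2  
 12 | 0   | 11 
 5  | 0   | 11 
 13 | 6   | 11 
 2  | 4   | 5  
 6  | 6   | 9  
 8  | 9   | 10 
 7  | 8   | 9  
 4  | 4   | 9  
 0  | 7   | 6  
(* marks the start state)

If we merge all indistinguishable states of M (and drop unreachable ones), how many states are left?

7

Reachable states from the start: {0,1,2,4,5,6,7,8,9,10,11,12}. Unreachable: {3,13} — drop them.
P0 = {7} | {0,1,2,4,5,6,8,9,10,11,12}.
Refine {0,1,2,4,5,6,8,9,10,11,12} on symbol x: members go to different blocks, giving {1,2,4,5,6,8,9,10,11,12} and {0}.
Split {1,2,4,5,6,8,9,10,11,12} by δ(·,x) → {1,2,4,6,8,9,10,11} and {5,12}.
Refine {1,2,4,6,8,9,10,11} on symbol x: members go to different blocks, giving {1,2,4,6,8,10,11} and {9}.
On input x, block {1,2,4,6,8,10,11} splits into {1,2,4,6,11} and {8,10}.
On input y, block {1,2,4,6,11} splits into {1,4,6,11} and {2}.
The partition is now stable with 7 blocks: {7} | {1,4,6,11} | {0} | {5,12} | {9} | {8,10} | {2}.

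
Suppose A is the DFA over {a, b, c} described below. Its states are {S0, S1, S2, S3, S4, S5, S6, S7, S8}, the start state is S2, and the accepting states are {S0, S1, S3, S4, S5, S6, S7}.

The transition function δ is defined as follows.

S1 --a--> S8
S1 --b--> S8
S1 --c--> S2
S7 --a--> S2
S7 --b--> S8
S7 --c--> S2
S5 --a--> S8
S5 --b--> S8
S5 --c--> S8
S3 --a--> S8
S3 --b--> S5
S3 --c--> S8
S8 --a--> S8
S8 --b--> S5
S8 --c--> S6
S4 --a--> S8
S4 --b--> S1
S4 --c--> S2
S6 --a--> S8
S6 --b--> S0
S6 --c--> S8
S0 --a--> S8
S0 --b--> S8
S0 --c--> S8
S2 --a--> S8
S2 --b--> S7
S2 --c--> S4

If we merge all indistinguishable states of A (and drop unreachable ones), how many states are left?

3

Reachable states from the start: {S0,S1,S2,S4,S5,S6,S7,S8}. Unreachable: {S3} — drop them.
Initial partition by acceptance: {S0,S1,S4,S5,S6,S7} | {S2,S8}.
Refine {S0,S1,S4,S5,S6,S7} on symbol b: members go to different blocks, giving {S0,S1,S5,S7} and {S4,S6}.
Stable partition: {S0,S1,S5,S7} | {S2,S8} | {S4,S6} — 3 equivalence classes.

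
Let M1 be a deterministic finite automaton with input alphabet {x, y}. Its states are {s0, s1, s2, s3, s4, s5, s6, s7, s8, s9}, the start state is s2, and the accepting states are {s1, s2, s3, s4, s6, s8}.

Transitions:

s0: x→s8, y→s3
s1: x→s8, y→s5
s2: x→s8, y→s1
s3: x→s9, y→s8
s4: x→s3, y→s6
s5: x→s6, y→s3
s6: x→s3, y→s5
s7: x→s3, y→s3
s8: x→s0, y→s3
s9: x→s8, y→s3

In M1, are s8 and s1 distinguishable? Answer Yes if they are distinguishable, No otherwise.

Yes

First remove the unreachable states {s4,s7}; 8 states remain.
Initial partition by acceptance: {s1,s2,s3,s6,s8} | {s0,s5,s9}.
Split {s1,s2,s3,s6,s8} by δ(·,x) → {s1,s2,s6} and {s3,s8}.
On input y, block {s1,s2,s6} splits into {s1,s6} and {s2}.
Refine {s0,s5,s9} on symbol x: members go to different blocks, giving {s0,s9} and {s5}.
No further refinement is possible. Final partition (5 blocks): {s1,s6} | {s0,s9} | {s3,s8} | {s2} | {s5}.
s8 and s1 end up in different blocks, so they are distinguishable. For instance, the string 'x' is accepted from only s1.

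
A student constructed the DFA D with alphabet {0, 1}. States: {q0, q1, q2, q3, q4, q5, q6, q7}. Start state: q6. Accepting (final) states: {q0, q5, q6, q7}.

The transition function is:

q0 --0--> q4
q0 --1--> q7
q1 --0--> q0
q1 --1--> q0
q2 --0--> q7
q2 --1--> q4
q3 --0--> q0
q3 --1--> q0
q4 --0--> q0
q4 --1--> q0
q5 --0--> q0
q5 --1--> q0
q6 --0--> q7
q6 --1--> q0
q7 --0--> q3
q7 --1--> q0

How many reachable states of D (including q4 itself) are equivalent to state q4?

First remove the unreachable states {q1,q2,q5}; 5 states remain.
P0 = {q0,q6,q7} | {q3,q4}.
Refine {q0,q6,q7} on symbol 0: members go to different blocks, giving {q0,q7} and {q6}.
Stable partition: {q0,q7} | {q3,q4} | {q6} — 3 equivalence classes.
The equivalence class containing q4 is {q3,q4}, of size 2.

2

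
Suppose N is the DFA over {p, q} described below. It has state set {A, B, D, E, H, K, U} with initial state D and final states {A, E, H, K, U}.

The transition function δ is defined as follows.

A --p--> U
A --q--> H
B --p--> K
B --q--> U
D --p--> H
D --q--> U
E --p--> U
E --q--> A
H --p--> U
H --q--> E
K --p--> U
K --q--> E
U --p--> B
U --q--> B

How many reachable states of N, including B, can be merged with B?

2

Every state is reachable, so we keep all 7.
P0 = {A,E,H,K,U} | {B,D}.
On input p, block {A,E,H,K,U} splits into {A,E,H,K} and {U}.
No further refinement is possible. Final partition (3 blocks): {A,E,H,K} | {B,D} | {U}.
State B belongs to the block {B,D}, which has 2 states.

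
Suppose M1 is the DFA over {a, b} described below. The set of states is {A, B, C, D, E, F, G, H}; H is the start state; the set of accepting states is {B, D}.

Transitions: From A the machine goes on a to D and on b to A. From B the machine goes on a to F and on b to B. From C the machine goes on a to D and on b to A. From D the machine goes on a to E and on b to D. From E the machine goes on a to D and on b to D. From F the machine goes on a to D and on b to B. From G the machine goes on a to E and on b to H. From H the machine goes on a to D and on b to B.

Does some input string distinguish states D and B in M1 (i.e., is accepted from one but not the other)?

States {A,C,G} cannot be reached from the start state, so discard them.
P0 = {B,D} | {E,F,H}.
The partition is now stable with 2 blocks: {B,D} | {E,F,H}.
D and B lie in the same block of the stable partition, so they are equivalent — no string distinguishes them.

No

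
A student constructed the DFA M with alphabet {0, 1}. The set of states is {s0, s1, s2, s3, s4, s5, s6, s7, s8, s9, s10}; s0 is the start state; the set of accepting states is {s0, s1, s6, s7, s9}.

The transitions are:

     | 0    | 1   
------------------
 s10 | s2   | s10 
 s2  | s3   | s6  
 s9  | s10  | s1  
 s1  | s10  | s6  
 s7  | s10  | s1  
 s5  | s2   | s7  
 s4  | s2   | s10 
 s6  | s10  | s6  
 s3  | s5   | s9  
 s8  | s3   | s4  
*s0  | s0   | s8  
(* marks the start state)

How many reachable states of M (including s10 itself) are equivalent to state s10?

P0 = {s0,s1,s6,s7,s9} | {s2,s3,s4,s5,s8,s10}.
Refine {s0,s1,s6,s7,s9} on symbol 0: members go to different blocks, giving {s1,s6,s7,s9} and {s0}.
Refine {s2,s3,s4,s5,s8,s10} on symbol 1: members go to different blocks, giving {s2,s3,s5} and {s4,s8,s10}.
No further refinement is possible. Final partition (4 blocks): {s1,s6,s7,s9} | {s2,s3,s5} | {s0} | {s4,s8,s10}.
State s10 belongs to the block {s4,s8,s10}, which has 3 states.

3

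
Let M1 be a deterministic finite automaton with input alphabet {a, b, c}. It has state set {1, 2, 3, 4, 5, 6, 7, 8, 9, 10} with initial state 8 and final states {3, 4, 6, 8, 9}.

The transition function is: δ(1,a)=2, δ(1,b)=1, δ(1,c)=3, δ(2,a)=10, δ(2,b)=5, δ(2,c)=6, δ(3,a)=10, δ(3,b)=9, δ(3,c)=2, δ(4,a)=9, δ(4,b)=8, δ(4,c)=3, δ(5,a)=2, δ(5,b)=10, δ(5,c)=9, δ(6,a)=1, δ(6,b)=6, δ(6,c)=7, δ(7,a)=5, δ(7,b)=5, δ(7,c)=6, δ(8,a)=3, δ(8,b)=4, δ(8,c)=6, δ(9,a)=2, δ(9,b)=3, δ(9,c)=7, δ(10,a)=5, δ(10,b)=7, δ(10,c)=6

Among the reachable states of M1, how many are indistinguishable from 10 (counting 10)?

Every state is reachable, so we keep all 10.
P0 = {3,4,6,8,9} | {1,2,5,7,10}.
Refine {3,4,6,8,9} on symbol a: members go to different blocks, giving {3,6,9} and {4,8}.
Stable partition: {3,6,9} | {1,2,5,7,10} | {4,8} — 3 equivalence classes.
The equivalence class containing 10 is {1,2,5,7,10}, of size 5.

5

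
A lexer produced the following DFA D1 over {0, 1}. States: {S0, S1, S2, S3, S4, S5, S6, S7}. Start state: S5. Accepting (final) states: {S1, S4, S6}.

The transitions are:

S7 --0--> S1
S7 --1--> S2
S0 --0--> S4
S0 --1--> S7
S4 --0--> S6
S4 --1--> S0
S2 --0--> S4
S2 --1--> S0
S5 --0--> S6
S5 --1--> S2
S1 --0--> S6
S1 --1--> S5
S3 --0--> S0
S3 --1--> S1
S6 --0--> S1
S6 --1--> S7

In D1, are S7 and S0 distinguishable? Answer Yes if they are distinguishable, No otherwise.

States {S3} cannot be reached from the start state, so discard them.
P0 = {S1,S4,S6} | {S0,S2,S5,S7}.
No further refinement is possible. Final partition (2 blocks): {S1,S4,S6} | {S0,S2,S5,S7}.
S7 and S0 lie in the same block of the stable partition, so they are equivalent — no string distinguishes them.

No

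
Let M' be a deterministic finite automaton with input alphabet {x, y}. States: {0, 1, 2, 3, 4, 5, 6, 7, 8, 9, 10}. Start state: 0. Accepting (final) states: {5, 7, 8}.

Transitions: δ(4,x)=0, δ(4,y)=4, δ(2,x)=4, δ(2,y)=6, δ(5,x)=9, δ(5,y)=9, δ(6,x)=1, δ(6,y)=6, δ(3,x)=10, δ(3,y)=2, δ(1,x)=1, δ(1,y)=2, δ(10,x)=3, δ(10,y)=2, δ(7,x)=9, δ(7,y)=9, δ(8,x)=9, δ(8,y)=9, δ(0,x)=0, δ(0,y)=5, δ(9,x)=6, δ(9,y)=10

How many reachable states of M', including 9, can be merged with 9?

1

States {7,8} cannot be reached from the start state, so discard them.
Initial partition by acceptance: {5} | {0,1,2,3,4,6,9,10}.
On input y, block {0,1,2,3,4,6,9,10} splits into {1,2,3,4,6,9,10} and {0}.
Split {1,2,3,4,6,9,10} by δ(·,x) → {1,2,3,6,9,10} and {4}.
Split {1,2,3,6,9,10} by δ(·,x) → {1,3,6,9,10} and {2}.
Split {1,3,6,9,10} by δ(·,y) → {1,3,10} and {6,9}.
Split {6,9} by δ(·,x) → {6} and {9}.
Stable partition: {5} | {1,3,10} | {0} | {4} | {2} | {6} | {9} — 7 equivalence classes.
State 9 belongs to the block {9}, which has 1 states.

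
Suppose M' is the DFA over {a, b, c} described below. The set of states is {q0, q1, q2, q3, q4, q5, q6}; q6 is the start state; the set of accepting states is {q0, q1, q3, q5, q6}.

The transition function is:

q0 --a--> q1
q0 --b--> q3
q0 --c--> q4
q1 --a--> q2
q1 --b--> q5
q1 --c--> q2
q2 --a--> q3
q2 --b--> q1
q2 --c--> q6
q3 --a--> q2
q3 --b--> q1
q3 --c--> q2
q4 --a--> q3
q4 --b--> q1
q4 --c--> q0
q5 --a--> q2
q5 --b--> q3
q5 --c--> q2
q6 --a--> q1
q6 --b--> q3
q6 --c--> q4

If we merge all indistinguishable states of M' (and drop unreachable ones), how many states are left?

3

All states are reachable from the start state.
Start with accepting vs non-accepting: {q0,q1,q3,q5,q6} | {q2,q4}.
Split {q0,q1,q3,q5,q6} by δ(·,a) → {q1,q3,q5} and {q0,q6}.
The partition is now stable with 3 blocks: {q1,q3,q5} | {q2,q4} | {q0,q6}.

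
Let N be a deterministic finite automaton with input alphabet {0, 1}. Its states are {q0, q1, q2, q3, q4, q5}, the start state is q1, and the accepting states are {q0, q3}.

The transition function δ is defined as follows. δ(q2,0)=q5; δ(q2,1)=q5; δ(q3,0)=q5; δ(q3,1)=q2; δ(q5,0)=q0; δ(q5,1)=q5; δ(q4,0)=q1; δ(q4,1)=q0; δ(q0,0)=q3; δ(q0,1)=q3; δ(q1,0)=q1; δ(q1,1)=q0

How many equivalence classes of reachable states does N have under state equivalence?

5

States {q4} cannot be reached from the start state, so discard them.
Initial partition by acceptance: {q0,q3} | {q1,q2,q5}.
On input 0, block {q0,q3} splits into {q0} and {q3}.
On input 0, block {q1,q2,q5} splits into {q1,q2} and {q5}.
Split {q1,q2} by δ(·,0) → {q1} and {q2}.
Stable partition: {q0} | {q1} | {q3} | {q5} | {q2} — 5 equivalence classes.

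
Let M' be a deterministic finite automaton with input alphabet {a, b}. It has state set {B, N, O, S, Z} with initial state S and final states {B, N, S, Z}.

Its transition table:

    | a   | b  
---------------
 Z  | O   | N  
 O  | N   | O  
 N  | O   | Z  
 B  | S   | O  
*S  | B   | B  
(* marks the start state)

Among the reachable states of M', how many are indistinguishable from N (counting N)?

Every state is reachable, so we keep all 5.
P0 = {B,N,S,Z} | {O}.
Refine {B,N,S,Z} on symbol a: members go to different blocks, giving {N,Z} and {B,S}.
On input b, block {B,S} splits into {B} and {S}.
No further refinement is possible. Final partition (4 blocks): {N,Z} | {O} | {B} | {S}.
The equivalence class containing N is {N,Z}, of size 2.

2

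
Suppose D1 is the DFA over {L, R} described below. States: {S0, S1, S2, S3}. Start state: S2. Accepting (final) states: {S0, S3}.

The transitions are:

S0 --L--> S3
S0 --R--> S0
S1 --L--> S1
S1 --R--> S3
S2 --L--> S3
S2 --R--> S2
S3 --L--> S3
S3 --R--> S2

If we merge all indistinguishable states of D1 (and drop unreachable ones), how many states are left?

Reachable states from the start: {S2,S3}. Unreachable: {S0,S1} — drop them.
Initial partition by acceptance: {S3} | {S2}.
Stable partition: {S3} | {S2} — 2 equivalence classes.

2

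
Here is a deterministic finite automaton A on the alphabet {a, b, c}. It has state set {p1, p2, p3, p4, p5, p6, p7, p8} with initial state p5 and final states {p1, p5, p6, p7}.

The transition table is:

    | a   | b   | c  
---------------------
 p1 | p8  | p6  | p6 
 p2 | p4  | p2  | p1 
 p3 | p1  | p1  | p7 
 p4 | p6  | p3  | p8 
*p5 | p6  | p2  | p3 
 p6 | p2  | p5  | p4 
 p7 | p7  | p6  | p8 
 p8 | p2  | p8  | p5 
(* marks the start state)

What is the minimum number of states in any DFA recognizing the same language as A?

8

All states are reachable from the start state.
Start with accepting vs non-accepting: {p1,p5,p6,p7} | {p2,p3,p4,p8}.
Split {p1,p5,p6,p7} by δ(·,a) → {p1,p6} and {p5,p7}.
Split {p1,p6} by δ(·,b) → {p1} and {p6}.
Refine {p2,p3,p4,p8} on symbol a: members go to different blocks, giving {p2,p8} and {p3} and {p4}.
On input a, block {p2,p8} splits into {p2} and {p8}.
Refine {p5,p7} on symbol a: members go to different blocks, giving {p5} and {p7}.
Stable partition: {p1} | {p2} | {p5} | {p6} | {p3} | {p4} | {p8} | {p7} — 8 equivalence classes.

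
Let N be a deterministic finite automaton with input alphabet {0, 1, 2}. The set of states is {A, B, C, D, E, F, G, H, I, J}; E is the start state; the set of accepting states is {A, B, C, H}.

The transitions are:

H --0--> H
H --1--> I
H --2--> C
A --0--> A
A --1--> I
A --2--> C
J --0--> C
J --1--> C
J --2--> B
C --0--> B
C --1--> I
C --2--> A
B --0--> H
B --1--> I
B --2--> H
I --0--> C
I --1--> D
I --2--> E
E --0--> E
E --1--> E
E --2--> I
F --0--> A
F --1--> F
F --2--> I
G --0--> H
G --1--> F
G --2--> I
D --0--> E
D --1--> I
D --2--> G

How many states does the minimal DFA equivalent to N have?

5

First remove the unreachable states {J}; 9 states remain.
Initial partition by acceptance: {A,B,C,H} | {D,E,F,G,I}.
Refine {D,E,F,G,I} on symbol 0: members go to different blocks, giving {F,G,I} and {D,E}.
Split {F,G,I} by δ(·,1) → {F,G} and {I}.
Split {D,E} by δ(·,1) → {D} and {E}.
The partition is now stable with 5 blocks: {A,B,C,H} | {F,G} | {D} | {I} | {E}.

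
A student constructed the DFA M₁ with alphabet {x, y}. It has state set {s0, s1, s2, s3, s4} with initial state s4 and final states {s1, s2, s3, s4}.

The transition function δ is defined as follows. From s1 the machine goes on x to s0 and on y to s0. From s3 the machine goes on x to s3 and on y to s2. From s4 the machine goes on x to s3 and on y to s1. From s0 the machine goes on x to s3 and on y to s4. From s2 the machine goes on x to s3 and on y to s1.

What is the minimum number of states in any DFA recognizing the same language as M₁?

Start with accepting vs non-accepting: {s1,s2,s3,s4} | {s0}.
Refine {s1,s2,s3,s4} on symbol x: members go to different blocks, giving {s2,s3,s4} and {s1}.
Split {s2,s3,s4} by δ(·,y) → {s2,s4} and {s3}.
The partition is now stable with 4 blocks: {s2,s4} | {s0} | {s1} | {s3}.

4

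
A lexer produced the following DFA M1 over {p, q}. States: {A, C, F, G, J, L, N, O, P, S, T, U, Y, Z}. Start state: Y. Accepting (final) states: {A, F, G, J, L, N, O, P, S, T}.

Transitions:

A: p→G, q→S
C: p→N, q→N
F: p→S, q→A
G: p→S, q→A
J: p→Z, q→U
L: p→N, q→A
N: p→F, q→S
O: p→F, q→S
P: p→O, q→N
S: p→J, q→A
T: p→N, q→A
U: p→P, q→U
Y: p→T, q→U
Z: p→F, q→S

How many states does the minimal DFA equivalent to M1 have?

First remove the unreachable states {C,L}; 12 states remain.
P0 = {A,F,G,J,N,O,P,S,T} | {U,Y,Z}.
Split {A,F,G,J,N,O,P,S,T} by δ(·,p) → {A,F,G,N,O,P,S,T} and {J}.
Split {A,F,G,N,O,P,S,T} by δ(·,p) → {A,F,G,N,O,P,T} and {S}.
Split {A,F,G,N,O,P,T} by δ(·,p) → {A,N,O,P,T} and {F,G}.
Split {A,N,O,P,T} by δ(·,p) → {A,N,O} and {P,T}.
Split {U,Y,Z} by δ(·,p) → {U,Y} and {Z}.
The partition is now stable with 7 blocks: {A,N,O} | {U,Y} | {J} | {S} | {F,G} | {P,T} | {Z}.

7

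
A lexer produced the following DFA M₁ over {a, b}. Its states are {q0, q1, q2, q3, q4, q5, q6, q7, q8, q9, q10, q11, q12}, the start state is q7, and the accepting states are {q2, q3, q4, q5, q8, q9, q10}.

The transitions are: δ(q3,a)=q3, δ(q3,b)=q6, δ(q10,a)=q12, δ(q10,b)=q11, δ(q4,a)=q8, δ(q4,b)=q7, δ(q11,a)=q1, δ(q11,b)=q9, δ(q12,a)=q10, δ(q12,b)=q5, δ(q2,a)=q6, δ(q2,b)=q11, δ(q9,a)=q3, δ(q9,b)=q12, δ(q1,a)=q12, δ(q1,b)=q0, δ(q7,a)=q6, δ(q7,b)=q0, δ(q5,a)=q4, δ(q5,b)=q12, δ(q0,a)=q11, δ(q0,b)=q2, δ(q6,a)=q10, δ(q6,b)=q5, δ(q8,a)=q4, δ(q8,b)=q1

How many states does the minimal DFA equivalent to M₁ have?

8

Initial partition by acceptance: {q2,q3,q4,q5,q8,q9,q10} | {q0,q1,q6,q7,q11,q12}.
Refine {q2,q3,q4,q5,q8,q9,q10} on symbol a: members go to different blocks, giving {q3,q4,q5,q8,q9} and {q2,q10}.
Split {q0,q1,q6,q7,q11,q12} by δ(·,a) → {q0,q1,q7,q11} and {q6,q12}.
Split {q3,q4,q5,q8,q9} by δ(·,b) → {q3,q5,q9} and {q4,q8}.
On input a, block {q3,q5,q9} splits into {q3,q9} and {q5}.
Split {q0,q1,q7,q11} by δ(·,a) → {q0,q11} and {q1,q7}.
Split {q0,q11} by δ(·,a) → {q0} and {q11}.
Stable partition: {q3,q9} | {q0} | {q2,q10} | {q6,q12} | {q4,q8} | {q5} | {q1,q7} | {q11} — 8 equivalence classes.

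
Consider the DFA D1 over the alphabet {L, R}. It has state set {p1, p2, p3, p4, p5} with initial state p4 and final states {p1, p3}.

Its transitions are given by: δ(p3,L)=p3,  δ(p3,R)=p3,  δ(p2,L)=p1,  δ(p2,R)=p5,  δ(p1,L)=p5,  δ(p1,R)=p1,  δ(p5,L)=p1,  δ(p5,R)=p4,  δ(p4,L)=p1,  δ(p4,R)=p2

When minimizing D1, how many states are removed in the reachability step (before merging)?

BFS from p4 reaches {p1, p2, p4, p5}; the 1 state(s) p3 are never visited.

1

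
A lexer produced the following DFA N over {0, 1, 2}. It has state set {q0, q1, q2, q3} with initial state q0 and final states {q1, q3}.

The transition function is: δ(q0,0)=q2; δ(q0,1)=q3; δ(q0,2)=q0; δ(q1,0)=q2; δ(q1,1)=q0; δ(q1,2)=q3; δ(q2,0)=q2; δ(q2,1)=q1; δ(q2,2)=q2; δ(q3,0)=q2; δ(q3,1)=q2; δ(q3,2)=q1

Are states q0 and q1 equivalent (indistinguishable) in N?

No

All states are reachable from the start state.
P0 = {q1,q3} | {q0,q2}.
The partition is now stable with 2 blocks: {q1,q3} | {q0,q2}.
q0 and q1 end up in different blocks, so they are distinguishable. For instance, the string 'ε' is accepted from only q1.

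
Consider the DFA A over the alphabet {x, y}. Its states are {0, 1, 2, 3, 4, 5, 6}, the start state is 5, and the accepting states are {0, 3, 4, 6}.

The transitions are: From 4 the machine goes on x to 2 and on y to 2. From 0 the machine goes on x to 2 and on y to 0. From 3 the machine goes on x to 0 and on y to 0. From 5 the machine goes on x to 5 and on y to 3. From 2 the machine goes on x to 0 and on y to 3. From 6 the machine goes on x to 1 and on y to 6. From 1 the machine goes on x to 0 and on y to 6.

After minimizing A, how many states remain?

First remove the unreachable states {1,4,6}; 4 states remain.
P0 = {0,3} | {2,5}.
Split {0,3} by δ(·,x) → {0} and {3}.
Split {2,5} by δ(·,x) → {2} and {5}.
No further refinement is possible. Final partition (4 blocks): {0} | {2} | {3} | {5}.

4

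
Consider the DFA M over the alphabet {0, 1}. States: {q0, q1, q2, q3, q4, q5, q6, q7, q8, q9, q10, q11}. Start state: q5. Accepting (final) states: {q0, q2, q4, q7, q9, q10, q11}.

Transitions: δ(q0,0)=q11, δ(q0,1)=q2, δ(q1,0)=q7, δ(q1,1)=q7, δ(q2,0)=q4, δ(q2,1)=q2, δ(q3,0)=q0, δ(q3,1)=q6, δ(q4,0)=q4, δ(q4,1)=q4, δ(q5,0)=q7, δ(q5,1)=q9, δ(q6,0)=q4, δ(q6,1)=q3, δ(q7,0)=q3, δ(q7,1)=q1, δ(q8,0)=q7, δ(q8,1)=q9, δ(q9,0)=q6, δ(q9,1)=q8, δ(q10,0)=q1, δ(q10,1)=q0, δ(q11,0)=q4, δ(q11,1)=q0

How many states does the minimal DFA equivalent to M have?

4

States {q10} cannot be reached from the start state, so discard them.
Initial partition by acceptance: {q0,q2,q4,q7,q9,q11} | {q1,q3,q5,q6,q8}.
Refine {q0,q2,q4,q7,q9,q11} on symbol 0: members go to different blocks, giving {q0,q2,q4,q11} and {q7,q9}.
Refine {q1,q3,q5,q6,q8} on symbol 0: members go to different blocks, giving {q1,q5,q8} and {q3,q6}.
Stable partition: {q0,q2,q4,q11} | {q1,q5,q8} | {q7,q9} | {q3,q6} — 4 equivalence classes.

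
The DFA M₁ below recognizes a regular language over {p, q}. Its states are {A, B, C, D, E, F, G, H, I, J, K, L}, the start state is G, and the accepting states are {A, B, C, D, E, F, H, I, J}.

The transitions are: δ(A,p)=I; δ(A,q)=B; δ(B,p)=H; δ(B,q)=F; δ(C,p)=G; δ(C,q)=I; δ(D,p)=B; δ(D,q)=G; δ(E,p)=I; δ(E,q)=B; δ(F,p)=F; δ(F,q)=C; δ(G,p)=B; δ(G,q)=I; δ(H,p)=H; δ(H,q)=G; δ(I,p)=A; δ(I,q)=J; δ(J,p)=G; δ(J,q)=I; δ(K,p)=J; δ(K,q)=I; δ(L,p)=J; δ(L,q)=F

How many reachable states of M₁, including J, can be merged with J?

States {D,E,K,L} cannot be reached from the start state, so discard them.
Start with accepting vs non-accepting: {A,B,C,F,H,I,J} | {G}.
On input p, block {A,B,C,F,H,I,J} splits into {A,B,F,H,I} and {C,J}.
Refine {A,B,F,H,I} on symbol q: members go to different blocks, giving {A,B} and {F,I} and {H}.
Split {A,B} by δ(·,p) → {A} and {B}.
Split {F,I} by δ(·,p) → {F} and {I}.
No further refinement is possible. Final partition (7 blocks): {A} | {G} | {C,J} | {F} | {H} | {B} | {I}.
The equivalence class containing J is {C,J}, of size 2.

2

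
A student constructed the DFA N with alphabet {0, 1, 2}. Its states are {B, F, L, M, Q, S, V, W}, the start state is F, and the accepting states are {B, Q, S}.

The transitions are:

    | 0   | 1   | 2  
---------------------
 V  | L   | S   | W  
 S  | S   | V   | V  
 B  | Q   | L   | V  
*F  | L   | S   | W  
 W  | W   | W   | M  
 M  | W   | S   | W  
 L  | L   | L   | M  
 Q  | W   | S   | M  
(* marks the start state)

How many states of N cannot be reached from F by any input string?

2

No path from F leads to B, Q; the other 6 states are all reachable.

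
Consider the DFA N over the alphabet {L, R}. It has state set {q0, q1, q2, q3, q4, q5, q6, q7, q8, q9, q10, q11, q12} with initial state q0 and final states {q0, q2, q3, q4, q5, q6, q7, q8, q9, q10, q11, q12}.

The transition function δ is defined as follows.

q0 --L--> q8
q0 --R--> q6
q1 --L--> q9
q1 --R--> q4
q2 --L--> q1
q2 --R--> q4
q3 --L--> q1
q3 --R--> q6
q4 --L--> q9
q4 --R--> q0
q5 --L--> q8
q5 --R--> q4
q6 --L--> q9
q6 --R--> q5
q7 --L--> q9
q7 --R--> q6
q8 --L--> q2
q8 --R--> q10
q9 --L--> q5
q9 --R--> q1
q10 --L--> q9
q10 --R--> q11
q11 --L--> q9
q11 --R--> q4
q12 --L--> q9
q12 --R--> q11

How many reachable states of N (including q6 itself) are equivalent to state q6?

2

Reachable states from the start: {q0,q1,q2,q4,q5,q6,q8,q9,q10,q11}. Unreachable: {q3,q7,q12} — drop them.
Start with accepting vs non-accepting: {q0,q2,q4,q5,q6,q8,q9,q10,q11} | {q1}.
Refine {q0,q2,q4,q5,q6,q8,q9,q10,q11} on symbol L: members go to different blocks, giving {q0,q4,q5,q6,q8,q9,q10,q11} and {q2}.
Refine {q0,q4,q5,q6,q8,q9,q10,q11} on symbol L: members go to different blocks, giving {q0,q4,q5,q6,q9,q10,q11} and {q8}.
On input L, block {q0,q4,q5,q6,q9,q10,q11} splits into {q4,q6,q9,q10,q11} and {q0,q5}.
On input L, block {q4,q6,q9,q10,q11} splits into {q4,q6,q10,q11} and {q9}.
On input R, block {q4,q6,q10,q11} splits into {q4,q6} and {q10,q11}.
On input R, block {q10,q11} splits into {q10} and {q11}.
No further refinement is possible. Final partition (8 blocks): {q4,q6} | {q1} | {q2} | {q8} | {q0,q5} | {q9} | {q10} | {q11}.
State q6 belongs to the block {q4,q6}, which has 2 states.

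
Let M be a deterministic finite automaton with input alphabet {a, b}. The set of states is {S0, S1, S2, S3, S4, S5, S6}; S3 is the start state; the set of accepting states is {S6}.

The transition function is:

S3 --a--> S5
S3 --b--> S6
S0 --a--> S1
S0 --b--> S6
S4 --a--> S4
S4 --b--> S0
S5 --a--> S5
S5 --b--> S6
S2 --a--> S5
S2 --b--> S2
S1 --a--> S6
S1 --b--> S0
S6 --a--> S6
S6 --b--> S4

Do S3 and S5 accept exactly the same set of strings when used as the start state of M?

First remove the unreachable states {S2}; 6 states remain.
Initial partition by acceptance: {S6} | {S0,S1,S3,S4,S5}.
Split {S0,S1,S3,S4,S5} by δ(·,a) → {S0,S3,S4,S5} and {S1}.
Refine {S0,S3,S4,S5} on symbol a: members go to different blocks, giving {S3,S4,S5} and {S0}.
Refine {S3,S4,S5} on symbol b: members go to different blocks, giving {S3,S5} and {S4}.
Stable partition: {S6} | {S3,S5} | {S1} | {S0} | {S4} — 5 equivalence classes.
S3 and S5 lie in the same block of the stable partition, so they are equivalent — no string distinguishes them.

Yes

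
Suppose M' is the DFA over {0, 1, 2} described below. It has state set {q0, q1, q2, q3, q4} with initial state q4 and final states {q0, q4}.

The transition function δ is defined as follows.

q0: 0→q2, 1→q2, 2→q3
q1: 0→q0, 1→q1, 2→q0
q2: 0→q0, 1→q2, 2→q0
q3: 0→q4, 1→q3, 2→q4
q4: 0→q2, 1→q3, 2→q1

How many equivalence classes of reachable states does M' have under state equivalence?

Every state is reachable, so we keep all 5.
P0 = {q0,q4} | {q1,q2,q3}.
No further refinement is possible. Final partition (2 blocks): {q0,q4} | {q1,q2,q3}.

2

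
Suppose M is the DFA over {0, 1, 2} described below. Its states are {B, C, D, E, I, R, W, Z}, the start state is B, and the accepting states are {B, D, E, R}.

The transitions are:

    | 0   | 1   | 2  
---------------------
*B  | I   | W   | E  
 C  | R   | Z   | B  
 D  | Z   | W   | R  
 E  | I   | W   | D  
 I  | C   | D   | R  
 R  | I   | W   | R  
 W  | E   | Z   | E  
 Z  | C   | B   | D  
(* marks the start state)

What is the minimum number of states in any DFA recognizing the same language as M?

Every state is reachable, so we keep all 8.
P0 = {B,D,E,R} | {C,I,W,Z}.
Split {C,I,W,Z} by δ(·,0) → {I,Z} and {C,W}.
Stable partition: {B,D,E,R} | {I,Z} | {C,W} — 3 equivalence classes.

3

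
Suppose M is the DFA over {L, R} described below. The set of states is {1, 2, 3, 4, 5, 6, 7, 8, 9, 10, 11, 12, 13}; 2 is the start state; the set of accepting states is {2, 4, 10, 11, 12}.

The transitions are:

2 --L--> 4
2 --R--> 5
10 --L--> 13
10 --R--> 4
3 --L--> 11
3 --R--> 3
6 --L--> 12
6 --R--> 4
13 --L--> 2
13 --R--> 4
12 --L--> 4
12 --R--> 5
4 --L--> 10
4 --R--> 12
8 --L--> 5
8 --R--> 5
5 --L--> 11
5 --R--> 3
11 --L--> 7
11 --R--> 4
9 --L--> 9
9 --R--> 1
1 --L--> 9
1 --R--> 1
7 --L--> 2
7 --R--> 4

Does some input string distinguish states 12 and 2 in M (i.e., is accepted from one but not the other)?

Reachable states from the start: {2,3,4,5,7,10,11,12,13}. Unreachable: {1,6,8,9} — drop them.
Start with accepting vs non-accepting: {2,4,10,11,12} | {3,5,7,13}.
Refine {2,4,10,11,12} on symbol L: members go to different blocks, giving {2,4,12} and {10,11}.
Split {2,4,12} by δ(·,L) → {2,12} and {4}.
Split {3,5,7,13} by δ(·,L) → {3,5} and {7,13}.
No further refinement is possible. Final partition (5 blocks): {2,12} | {3,5} | {10,11} | {4} | {7,13}.
12 and 2 lie in the same block of the stable partition, so they are equivalent — no string distinguishes them.

No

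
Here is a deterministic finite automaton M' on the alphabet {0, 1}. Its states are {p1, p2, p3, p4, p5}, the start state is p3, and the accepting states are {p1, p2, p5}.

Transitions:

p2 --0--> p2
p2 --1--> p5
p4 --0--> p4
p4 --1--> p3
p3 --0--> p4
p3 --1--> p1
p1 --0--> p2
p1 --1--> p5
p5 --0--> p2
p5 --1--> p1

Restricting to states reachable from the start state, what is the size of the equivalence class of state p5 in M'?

Initial partition by acceptance: {p1,p2,p5} | {p3,p4}.
Refine {p3,p4} on symbol 1: members go to different blocks, giving {p3} and {p4}.
Stable partition: {p1,p2,p5} | {p3} | {p4} — 3 equivalence classes.
The equivalence class containing p5 is {p1,p2,p5}, of size 3.

3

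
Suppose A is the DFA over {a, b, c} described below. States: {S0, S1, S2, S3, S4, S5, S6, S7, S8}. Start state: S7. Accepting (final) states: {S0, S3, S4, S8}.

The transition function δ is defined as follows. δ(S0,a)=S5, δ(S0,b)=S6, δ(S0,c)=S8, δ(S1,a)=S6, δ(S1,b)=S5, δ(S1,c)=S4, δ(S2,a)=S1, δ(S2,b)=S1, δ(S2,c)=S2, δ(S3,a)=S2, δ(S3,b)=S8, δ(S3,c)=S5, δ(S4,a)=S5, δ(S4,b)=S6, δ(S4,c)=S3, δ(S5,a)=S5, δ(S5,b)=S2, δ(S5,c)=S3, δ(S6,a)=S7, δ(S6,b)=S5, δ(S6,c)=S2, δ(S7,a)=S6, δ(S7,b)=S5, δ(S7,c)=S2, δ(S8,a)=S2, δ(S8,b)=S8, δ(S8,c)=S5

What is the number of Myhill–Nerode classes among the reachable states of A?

States {S0} cannot be reached from the start state, so discard them.
Initial partition by acceptance: {S3,S4,S8} | {S1,S2,S5,S6,S7}.
Split {S3,S4,S8} by δ(·,b) → {S3,S8} and {S4}.
On input c, block {S1,S2,S5,S6,S7} splits into {S2,S6,S7} and {S1} and {S5}.
Split {S2,S6,S7} by δ(·,a) → {S6,S7} and {S2}.
No further refinement is possible. Final partition (6 blocks): {S3,S8} | {S6,S7} | {S4} | {S1} | {S5} | {S2}.

6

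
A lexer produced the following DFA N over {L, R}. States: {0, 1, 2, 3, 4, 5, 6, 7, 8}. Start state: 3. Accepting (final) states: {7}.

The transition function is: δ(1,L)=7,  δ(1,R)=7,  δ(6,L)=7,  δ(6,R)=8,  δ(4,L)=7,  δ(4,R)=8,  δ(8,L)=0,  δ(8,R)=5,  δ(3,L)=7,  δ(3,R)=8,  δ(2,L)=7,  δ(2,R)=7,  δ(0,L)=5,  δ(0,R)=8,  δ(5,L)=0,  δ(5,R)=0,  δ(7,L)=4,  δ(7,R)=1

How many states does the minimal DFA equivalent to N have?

4

First remove the unreachable states {2,6}; 7 states remain.
P0 = {7} | {0,1,3,4,5,8}.
Refine {0,1,3,4,5,8} on symbol L: members go to different blocks, giving {0,5,8} and {1,3,4}.
Refine {1,3,4} on symbol R: members go to different blocks, giving {3,4} and {1}.
No further refinement is possible. Final partition (4 blocks): {7} | {0,5,8} | {3,4} | {1}.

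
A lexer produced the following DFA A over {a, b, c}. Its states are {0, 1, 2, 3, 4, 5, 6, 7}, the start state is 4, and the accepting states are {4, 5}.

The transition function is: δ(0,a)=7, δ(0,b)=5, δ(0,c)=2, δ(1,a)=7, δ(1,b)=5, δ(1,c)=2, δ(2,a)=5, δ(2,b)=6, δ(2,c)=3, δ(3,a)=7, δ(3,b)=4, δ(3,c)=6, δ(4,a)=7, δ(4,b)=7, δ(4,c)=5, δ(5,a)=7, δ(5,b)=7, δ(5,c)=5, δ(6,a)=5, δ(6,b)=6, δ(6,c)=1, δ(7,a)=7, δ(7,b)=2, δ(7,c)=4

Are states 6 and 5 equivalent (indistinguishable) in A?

States {0} cannot be reached from the start state, so discard them.
Start with accepting vs non-accepting: {4,5} | {1,2,3,6,7}.
Split {1,2,3,6,7} by δ(·,a) → {1,3,7} and {2,6}.
Refine {1,3,7} on symbol b: members go to different blocks, giving {1,3} and {7}.
The partition is now stable with 4 blocks: {4,5} | {1,3} | {2,6} | {7}.
6 and 5 end up in different blocks, so they are distinguishable. For instance, the string 'ε' is accepted from only 5.

No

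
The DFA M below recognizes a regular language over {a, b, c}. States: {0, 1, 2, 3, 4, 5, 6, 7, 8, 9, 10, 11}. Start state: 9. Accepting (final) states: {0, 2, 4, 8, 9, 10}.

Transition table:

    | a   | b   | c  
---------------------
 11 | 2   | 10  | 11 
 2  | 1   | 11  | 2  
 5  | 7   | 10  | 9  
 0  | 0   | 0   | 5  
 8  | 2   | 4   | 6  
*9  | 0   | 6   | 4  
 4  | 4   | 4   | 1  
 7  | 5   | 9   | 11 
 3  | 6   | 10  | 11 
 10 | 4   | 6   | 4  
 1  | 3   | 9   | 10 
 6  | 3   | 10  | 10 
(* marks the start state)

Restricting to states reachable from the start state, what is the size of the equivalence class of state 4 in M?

2

First remove the unreachable states {8}; 11 states remain.
Start with accepting vs non-accepting: {0,2,4,9,10} | {1,3,5,6,7,11}.
Split {0,2,4,9,10} by δ(·,a) → {0,4,9,10} and {2}.
On input b, block {0,4,9,10} splits into {0,4} and {9,10}.
On input a, block {1,3,5,6,7,11} splits into {1,3,5,6,7} and {11}.
On input c, block {1,3,5,6,7} splits into {1,5,6} and {3,7}.
The partition is now stable with 6 blocks: {0,4} | {1,5,6} | {2} | {9,10} | {11} | {3,7}.
State 4 belongs to the block {0,4}, which has 2 states.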